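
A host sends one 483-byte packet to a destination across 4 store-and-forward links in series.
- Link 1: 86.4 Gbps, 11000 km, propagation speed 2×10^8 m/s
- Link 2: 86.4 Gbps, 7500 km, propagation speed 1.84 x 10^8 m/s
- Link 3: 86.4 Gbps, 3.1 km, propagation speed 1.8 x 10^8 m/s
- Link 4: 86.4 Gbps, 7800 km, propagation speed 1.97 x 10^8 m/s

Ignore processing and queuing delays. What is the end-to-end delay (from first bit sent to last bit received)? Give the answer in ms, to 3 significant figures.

135 ms

L = 483 × 8 = 3864 bits.
Transmission delay per hop = L/R = 3864/86400000000 = 4.47222e-05 ms; 4 hops → 0.000178889 ms.
Propagation delays (d/s per hop): 55, 40.7609, 0.0172222, 39.5939 ms; sum = 135.372 ms.
End-to-end = 135 ms.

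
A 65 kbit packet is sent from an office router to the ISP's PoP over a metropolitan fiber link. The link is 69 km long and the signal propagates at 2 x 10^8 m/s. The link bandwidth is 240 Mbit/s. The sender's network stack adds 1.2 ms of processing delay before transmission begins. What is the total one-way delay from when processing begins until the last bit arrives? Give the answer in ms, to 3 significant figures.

L = 65000 bits.
Transmission delay = L/R = 65000 / 240000000 = 0.270833 ms.
Propagation delay = d/s = 69000 m / 200000000 m/s = 0.345 ms.
Plus processing delay 1.2 ms = 1.2 ms.
Total = 1.82 ms.

1.82 ms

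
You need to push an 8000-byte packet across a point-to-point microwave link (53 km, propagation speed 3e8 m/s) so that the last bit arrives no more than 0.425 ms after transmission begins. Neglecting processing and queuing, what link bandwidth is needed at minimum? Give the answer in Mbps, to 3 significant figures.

L = 64000 bits.
Propagation delay = 53000 / 300000000 = 0.176667 ms.
Transmission budget = 0.425 − 0.176667 = 0.248333 ms.
R ≥ L / t_tx = 64000 bits / 0.000248333 s = 258 Mbps.

258 Mbps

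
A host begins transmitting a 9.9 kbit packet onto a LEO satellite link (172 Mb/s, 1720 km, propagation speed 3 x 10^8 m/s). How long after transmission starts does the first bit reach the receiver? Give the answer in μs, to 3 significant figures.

First bit experiences only propagation delay: d/s = 1720000/300000000 = 5730 μs.

5730 μs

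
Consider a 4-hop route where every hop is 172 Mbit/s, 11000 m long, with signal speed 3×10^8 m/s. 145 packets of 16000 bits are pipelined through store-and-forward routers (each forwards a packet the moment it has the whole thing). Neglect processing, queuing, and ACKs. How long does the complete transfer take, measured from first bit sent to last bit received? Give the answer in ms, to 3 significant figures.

Per-hop transmission t_tx = L/R = 16000/172000000 = 0.0930233 ms.
Per-hop propagation t_prop = 11000/300000000 = 0.0366667 ms.
Pipeline fill: first packet needs 4·t_tx to clear all hops; remaining 144 packets each add one t_tx.
Total = (4+145-1)·t_tx + 4·t_prop = 148·0.0930233 + 4·0.0366667 = 13.9 ms.

13.9 ms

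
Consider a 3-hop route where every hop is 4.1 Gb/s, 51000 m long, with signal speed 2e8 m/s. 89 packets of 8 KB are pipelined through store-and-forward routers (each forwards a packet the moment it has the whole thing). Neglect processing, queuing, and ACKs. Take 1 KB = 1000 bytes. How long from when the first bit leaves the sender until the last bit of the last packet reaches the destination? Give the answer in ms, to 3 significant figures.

2.19 ms

Per-hop transmission t_tx = L/R = 64000/4.1e+09 = 0.0156098 ms.
Per-hop propagation t_prop = 51000/200000000 = 0.255 ms.
Pipeline fill: first packet needs 3·t_tx to clear all hops; remaining 88 packets each add one t_tx.
Total = (3+89-1)·t_tx + 3·t_prop = 91·0.0156098 + 3·0.255 = 2.19 ms.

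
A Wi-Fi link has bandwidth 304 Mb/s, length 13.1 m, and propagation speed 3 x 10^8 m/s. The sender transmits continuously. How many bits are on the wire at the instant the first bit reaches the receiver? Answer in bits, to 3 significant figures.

13.3 bits

Propagation delay = 13.1 / 300000000 = 4.36667e-08 s.
BDP = R × t_prop = 304000000 × 4.36667e-08 = 13.2747 bits.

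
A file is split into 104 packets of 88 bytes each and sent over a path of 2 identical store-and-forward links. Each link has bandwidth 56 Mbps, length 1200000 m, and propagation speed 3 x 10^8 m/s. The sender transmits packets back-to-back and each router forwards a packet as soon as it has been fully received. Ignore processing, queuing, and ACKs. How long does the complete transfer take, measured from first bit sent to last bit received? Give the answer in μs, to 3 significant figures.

9320 μs

Per-hop transmission t_tx = L/R = 704/56000000 = 12.5714 μs.
Per-hop propagation t_prop = 1200000/300000000 = 4000 μs.
Pipeline fill: first packet needs 2·t_tx to clear all hops; remaining 103 packets each add one t_tx.
Total = (2+104-1)·t_tx + 2·t_prop = 105·12.5714 + 2·4000 = 9320 μs.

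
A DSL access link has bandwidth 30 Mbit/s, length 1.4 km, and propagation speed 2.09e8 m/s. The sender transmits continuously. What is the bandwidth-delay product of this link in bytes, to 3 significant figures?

25.1 bytes

Propagation delay = 1400 / 209000000 = 6.69856e-06 s.
BDP = R × t_prop = 30000000 × 6.69856e-06 = 200.957 bits.
In bytes: 200.957/8 = 25.1 bytes.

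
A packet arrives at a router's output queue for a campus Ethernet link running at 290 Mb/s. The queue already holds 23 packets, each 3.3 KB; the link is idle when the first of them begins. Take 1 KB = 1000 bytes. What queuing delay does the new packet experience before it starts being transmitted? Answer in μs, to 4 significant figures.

2094 μs

Each queued packet: L/R = 26400/290000000 = 91.0345 μs.
23 queued → 2093.79 μs.
Queuing delay = 2094 μs.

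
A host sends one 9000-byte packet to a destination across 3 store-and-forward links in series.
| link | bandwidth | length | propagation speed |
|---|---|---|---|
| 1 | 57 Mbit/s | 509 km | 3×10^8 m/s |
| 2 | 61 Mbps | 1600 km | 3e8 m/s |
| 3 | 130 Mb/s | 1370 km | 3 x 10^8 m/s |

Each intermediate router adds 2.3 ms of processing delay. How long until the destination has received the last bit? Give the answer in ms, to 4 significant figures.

19.19 ms

L = 9000 × 8 = 72000 bits.
Transmission delays (L/R per hop): 1.26316, 1.18033, 0.553846 ms; sum = 2.99733 ms.
Propagation delays (d/s per hop): 1.69667, 5.33333, 4.56667 ms; sum = 11.5967 ms.
Processing at 2 router(s): 2 × 2.3 ms = 4.6 ms.
End-to-end = 19.19 ms.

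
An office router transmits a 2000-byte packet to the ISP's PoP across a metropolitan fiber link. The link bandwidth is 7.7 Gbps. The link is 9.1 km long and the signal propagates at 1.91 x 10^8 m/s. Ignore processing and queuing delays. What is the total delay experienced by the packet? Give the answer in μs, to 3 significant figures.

L = 2000 × 8 = 16000 bits.
Transmission delay = L/R = 16000 / 7700000000 = 2.07792 μs.
Propagation delay = d/s = 9100 m / 191000000 m/s = 47.644 μs.
Total = 49.7 μs.

49.7 μs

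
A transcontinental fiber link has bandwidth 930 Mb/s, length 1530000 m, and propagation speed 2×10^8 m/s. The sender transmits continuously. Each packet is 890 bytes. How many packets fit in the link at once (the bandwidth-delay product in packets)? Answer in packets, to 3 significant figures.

Propagation delay = 1530000 / 200000000 = 0.00765 s.
BDP = R × t_prop = 930000000 × 0.00765 = 7114500 bits.
In packets of 7120 bits: 999 packets.

999 packets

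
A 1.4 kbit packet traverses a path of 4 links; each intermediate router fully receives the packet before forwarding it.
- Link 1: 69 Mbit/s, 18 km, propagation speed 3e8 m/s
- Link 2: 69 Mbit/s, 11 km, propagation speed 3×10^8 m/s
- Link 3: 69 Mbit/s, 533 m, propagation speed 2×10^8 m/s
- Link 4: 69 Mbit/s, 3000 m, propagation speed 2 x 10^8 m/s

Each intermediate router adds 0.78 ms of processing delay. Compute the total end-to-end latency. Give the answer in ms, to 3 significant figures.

2.54 ms

L = 1400 bits.
Transmission delay per hop = L/R = 1400/69000000 = 0.0202899 ms; 4 hops → 0.0811594 ms.
Propagation delays (d/s per hop): 0.06, 0.0366667, 0.002665, 0.015 ms; sum = 0.114332 ms.
Processing at 3 router(s): 3 × 0.78 ms = 2.34 ms.
End-to-end = 2.54 ms.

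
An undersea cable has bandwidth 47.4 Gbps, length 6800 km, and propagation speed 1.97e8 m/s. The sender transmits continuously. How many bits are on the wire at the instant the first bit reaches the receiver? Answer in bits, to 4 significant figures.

1636000000 bits

Propagation delay = 6800000 / 197000000 = 0.0345178 s.
BDP = R × t_prop = 47400000000 × 0.0345178 = 1636140000 bits.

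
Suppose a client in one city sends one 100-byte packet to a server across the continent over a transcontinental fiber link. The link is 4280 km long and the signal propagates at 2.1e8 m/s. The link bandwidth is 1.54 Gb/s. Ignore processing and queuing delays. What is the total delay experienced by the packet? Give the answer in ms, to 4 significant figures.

L = 100 × 8 = 800 bits.
Transmission delay = L/R = 800 / 1540000000 = 0.000519481 ms.
Propagation delay = d/s = 4280000 m / 210000000 m/s = 20.381 ms.
Total = 20.38 ms.

20.38 ms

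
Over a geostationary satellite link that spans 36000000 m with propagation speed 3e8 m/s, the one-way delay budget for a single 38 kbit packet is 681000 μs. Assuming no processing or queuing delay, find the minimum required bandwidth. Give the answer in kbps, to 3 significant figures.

Propagation delay = 36000000 / 300000000 = 120000 μs.
Transmission budget = 681000 − 120000 = 561000 μs.
R ≥ L / t_tx = 38000 bits / 0.561 s = 67.7 kbps.

67.7 kbps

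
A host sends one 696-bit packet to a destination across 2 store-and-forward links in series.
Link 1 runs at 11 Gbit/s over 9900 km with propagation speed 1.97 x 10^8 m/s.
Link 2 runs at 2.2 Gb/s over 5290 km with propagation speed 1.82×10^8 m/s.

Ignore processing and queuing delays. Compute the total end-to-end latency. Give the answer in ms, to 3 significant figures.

Transmission delays (L/R per hop): 6.32727e-05, 0.000316364 ms; sum = 0.000379636 ms.
Propagation delays (d/s per hop): 50.2538, 29.0659 ms; sum = 79.3197 ms.
End-to-end = 79.3 ms.

79.3 ms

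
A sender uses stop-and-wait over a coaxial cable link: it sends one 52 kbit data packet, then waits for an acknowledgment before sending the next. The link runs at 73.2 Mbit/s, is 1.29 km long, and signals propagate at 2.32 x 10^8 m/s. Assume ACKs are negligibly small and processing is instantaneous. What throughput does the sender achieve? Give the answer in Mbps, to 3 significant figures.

72.1 Mbps

t_tx = L/R = 52000/73200000 = 0.000710383 s.
t_prop = 1290/2.32e+08 = 5.56034e-06 s; RTT = 1.11207e-05 s.
Cycle = t_tx + RTT = 0.000721503 s.
Throughput = L / cycle = 52000 / 0.000721503 = 72.1 Mbps.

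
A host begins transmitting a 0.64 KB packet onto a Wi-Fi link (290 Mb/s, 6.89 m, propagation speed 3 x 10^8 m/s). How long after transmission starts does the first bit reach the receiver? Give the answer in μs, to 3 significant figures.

First bit experiences only propagation delay: d/s = 6.89/300000000 = 0.0230 μs.

0.0230 μs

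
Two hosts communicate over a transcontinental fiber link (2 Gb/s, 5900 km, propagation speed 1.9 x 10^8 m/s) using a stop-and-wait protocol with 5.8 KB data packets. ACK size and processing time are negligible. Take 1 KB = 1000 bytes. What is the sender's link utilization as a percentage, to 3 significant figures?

0.0373 %

t_tx = L/R = 46400/2000000000 = 2.32e-05 s.
t_prop = 5900000/190000000 = 0.0310526 s; RTT = 0.0621053 s.
Cycle = t_tx + RTT = 0.0621285 s.
Utilization = t_tx / cycle = 2.32e-05/0.0621285 = 0.0373 %.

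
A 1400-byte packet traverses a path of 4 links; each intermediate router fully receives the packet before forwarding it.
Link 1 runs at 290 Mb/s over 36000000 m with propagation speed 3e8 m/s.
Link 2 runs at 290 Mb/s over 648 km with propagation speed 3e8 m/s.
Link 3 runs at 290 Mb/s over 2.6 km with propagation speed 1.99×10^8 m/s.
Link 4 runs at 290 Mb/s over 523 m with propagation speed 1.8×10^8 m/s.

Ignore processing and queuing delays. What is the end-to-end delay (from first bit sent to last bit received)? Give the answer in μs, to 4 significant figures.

122300 μs

L = 1400 × 8 = 11200 bits.
Transmission delay per hop = L/R = 11200/290000000 = 38.6207 μs; 4 hops → 154.483 μs.
Propagation delays (d/s per hop): 120000, 2160, 13.0653, 2.90556 μs; sum = 122176 μs.
End-to-end = 122300 μs.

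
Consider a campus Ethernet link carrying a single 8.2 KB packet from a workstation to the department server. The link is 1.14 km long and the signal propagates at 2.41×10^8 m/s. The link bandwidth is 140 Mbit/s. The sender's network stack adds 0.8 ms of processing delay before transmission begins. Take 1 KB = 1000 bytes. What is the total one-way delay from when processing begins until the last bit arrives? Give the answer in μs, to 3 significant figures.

1270 μs

L = 65600 bits.
Transmission delay = L/R = 65600 / 140000000 = 468.571 μs.
Propagation delay = d/s = 1140 m / 241000000 m/s = 4.73029 μs.
Plus processing delay 0.8 ms = 800 μs.
Total = 1270 μs.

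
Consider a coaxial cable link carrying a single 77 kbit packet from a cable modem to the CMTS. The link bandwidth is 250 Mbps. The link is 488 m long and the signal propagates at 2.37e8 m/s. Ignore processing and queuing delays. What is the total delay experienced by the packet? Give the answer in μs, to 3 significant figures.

310 μs

L = 77000 bits.
Transmission delay = L/R = 77000 / 250000000 = 308 μs.
Propagation delay = d/s = 488 m / 237000000 m/s = 2.05907 μs.
Total = 310 μs.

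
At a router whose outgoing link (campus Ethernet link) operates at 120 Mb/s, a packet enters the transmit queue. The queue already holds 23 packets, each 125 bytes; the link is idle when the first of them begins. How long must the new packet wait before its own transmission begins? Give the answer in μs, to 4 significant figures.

Each queued packet: L/R = 1000/120000000 = 8.33333 μs.
23 queued → 191.667 μs.
Queuing delay = 191.7 μs.

191.7 μs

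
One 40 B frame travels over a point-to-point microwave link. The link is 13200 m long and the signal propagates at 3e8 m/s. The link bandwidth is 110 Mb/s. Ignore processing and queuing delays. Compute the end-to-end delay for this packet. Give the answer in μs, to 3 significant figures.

L = 40 × 8 = 320 bits.
Transmission delay = L/R = 320 / 110000000 = 2.90909 μs.
Propagation delay = d/s = 13200 m / 300000000 m/s = 44 μs.
Total = 46.9 μs.

46.9 μs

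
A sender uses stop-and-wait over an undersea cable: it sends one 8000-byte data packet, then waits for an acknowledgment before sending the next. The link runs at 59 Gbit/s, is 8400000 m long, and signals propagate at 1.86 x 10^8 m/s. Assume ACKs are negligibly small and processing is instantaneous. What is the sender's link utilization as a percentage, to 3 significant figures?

0.00120 %

t_tx = L/R = 64000/59000000000 = 1.08475e-06 s.
t_prop = 8400000/186000000 = 0.0451613 s; RTT = 0.0903226 s.
Cycle = t_tx + RTT = 0.0903237 s.
Utilization = t_tx / cycle = 1.08475e-06/0.0903237 = 0.00120 %.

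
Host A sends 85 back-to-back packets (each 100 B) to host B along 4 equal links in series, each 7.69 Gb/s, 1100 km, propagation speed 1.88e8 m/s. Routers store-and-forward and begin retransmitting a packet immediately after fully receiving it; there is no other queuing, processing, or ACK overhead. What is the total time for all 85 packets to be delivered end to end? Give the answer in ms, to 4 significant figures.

23.41 ms

Per-hop transmission t_tx = L/R = 800/7690000000 = 0.000104031 ms.
Per-hop propagation t_prop = 1100000/188000000 = 5.85106 ms.
Pipeline fill: first packet needs 4·t_tx to clear all hops; remaining 84 packets each add one t_tx.
Total = (4+85-1)·t_tx + 4·t_prop = 88·0.000104031 + 4·5.85106 = 23.41 ms.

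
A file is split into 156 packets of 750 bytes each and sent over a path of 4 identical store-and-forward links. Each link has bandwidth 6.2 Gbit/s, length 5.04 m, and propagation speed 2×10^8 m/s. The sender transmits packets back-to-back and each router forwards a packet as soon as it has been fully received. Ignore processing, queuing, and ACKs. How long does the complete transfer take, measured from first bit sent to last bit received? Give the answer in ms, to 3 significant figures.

Per-hop transmission t_tx = L/R = 6000/6200000000 = 0.000967742 ms.
Per-hop propagation t_prop = 5.04/200000000 = 2.52e-05 ms.
Pipeline fill: first packet needs 4·t_tx to clear all hops; remaining 155 packets each add one t_tx.
Total = (4+156-1)·t_tx + 4·t_prop = 159·0.000967742 + 4·2.52e-05 = 0.154 ms.

0.154 ms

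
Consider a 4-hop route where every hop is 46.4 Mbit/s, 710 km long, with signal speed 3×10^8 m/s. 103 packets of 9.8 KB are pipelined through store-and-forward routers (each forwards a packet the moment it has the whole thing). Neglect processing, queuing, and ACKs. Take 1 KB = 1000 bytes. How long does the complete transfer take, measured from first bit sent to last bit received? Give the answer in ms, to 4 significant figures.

188.6 ms

Per-hop transmission t_tx = L/R = 78400/46400000 = 1.68966 ms.
Per-hop propagation t_prop = 710000/300000000 = 2.36667 ms.
Pipeline fill: first packet needs 4·t_tx to clear all hops; remaining 102 packets each add one t_tx.
Total = (4+103-1)·t_tx + 4·t_prop = 106·1.68966 + 4·2.36667 = 188.6 ms.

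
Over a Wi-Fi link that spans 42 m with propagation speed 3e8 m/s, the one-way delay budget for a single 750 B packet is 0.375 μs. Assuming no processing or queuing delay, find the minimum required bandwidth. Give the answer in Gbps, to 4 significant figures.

25.53 Gbps

L = 6000 bits.
Propagation delay = 42 / 300000000 = 0.14 μs.
Transmission budget = 0.375 − 0.14 = 0.235 μs.
R ≥ L / t_tx = 6000 bits / 2.35e-07 s = 25.53 Gbps.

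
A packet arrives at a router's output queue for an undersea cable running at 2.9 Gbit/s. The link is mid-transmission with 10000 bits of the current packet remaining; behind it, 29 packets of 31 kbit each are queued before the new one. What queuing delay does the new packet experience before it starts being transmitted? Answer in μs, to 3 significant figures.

Each queued packet: L/R = 31000/2900000000 = 10.6897 μs.
29 queued → 310 μs.
Plus remaining 10000 bits of current packet: 3.44828 μs.
Queuing delay = 313 μs.

313 μs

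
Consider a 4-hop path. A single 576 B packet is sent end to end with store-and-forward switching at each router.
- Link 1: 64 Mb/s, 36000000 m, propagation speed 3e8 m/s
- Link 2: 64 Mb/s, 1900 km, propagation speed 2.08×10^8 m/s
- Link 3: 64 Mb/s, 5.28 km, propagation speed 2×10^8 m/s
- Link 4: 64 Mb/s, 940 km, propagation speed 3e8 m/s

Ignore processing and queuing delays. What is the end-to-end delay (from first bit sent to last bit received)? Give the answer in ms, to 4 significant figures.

132.6 ms

L = 576 × 8 = 4608 bits.
Transmission delay per hop = L/R = 4608/64000000 = 0.072 ms; 4 hops → 0.288 ms.
Propagation delays (d/s per hop): 120, 9.13462, 0.0264, 3.13333 ms; sum = 132.294 ms.
End-to-end = 132.6 ms.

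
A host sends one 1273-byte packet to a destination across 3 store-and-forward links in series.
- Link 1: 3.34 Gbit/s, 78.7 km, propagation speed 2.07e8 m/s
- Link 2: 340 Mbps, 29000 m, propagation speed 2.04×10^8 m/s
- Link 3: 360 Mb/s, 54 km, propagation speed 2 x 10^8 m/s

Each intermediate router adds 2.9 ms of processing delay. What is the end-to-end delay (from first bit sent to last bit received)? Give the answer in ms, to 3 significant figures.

6.65 ms

L = 1273 × 8 = 10184 bits.
Transmission delays (L/R per hop): 0.0030491, 0.0299529, 0.0282889 ms; sum = 0.0612909 ms.
Propagation delays (d/s per hop): 0.380193, 0.142157, 0.27 ms; sum = 0.79235 ms.
Processing at 2 router(s): 2 × 2.9 ms = 5.8 ms.
End-to-end = 6.65 ms.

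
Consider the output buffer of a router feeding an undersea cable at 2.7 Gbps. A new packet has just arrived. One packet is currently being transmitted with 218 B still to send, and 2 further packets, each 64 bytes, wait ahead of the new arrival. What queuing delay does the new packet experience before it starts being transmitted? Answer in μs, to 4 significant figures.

1.025 μs

Each queued packet: L/R = 512/2700000000 = 0.18963 μs.
2 queued → 0.379259 μs.
Plus remaining 1744 bits of current packet: 0.645926 μs.
Queuing delay = 1.025 μs.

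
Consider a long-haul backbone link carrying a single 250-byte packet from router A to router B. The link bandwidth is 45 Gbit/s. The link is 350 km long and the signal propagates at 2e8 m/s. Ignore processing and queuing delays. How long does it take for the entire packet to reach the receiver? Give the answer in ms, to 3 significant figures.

L = 250 × 8 = 2000 bits.
Transmission delay = L/R = 2000 / 45000000000 = 4.44444e-05 ms.
Propagation delay = d/s = 350000 m / 200000000 m/s = 1.75 ms.
Total = 1.75 ms.

1.75 ms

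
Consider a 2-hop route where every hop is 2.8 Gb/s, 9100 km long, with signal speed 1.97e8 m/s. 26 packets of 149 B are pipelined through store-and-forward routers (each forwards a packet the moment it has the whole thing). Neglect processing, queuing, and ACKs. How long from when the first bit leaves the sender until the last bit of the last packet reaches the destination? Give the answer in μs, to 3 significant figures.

Per-hop transmission t_tx = L/R = 1192/2800000000 = 0.425714 μs.
Per-hop propagation t_prop = 9100000/197000000 = 46192.9 μs.
Pipeline fill: first packet needs 2·t_tx to clear all hops; remaining 25 packets each add one t_tx.
Total = (2+26-1)·t_tx + 2·t_prop = 27·0.425714 + 2·46192.9 = 92400 μs.

92400 μs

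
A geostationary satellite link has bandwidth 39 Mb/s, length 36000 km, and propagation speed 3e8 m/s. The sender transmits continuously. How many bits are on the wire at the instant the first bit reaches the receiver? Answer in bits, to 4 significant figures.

Propagation delay = 36000000 / 300000000 = 0.12 s.
BDP = R × t_prop = 39000000 × 0.12 = 4680000 bits.

4680000 bits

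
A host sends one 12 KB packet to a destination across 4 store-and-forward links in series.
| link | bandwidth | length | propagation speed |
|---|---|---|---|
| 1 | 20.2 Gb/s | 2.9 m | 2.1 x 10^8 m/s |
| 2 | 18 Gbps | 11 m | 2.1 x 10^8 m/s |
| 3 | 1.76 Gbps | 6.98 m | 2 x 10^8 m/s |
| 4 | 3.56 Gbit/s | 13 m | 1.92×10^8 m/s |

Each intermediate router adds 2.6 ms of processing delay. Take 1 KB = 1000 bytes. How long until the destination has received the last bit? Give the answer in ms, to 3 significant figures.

7.89 ms

L = 96000 bits.
Transmission delays (L/R per hop): 0.00475248, 0.00533333, 0.0545455, 0.0269663 ms; sum = 0.0915976 ms.
Propagation delays (d/s per hop): 1.38095e-05, 5.2381e-05, 3.49e-05, 6.77083e-05 ms; sum = 0.000168799 ms.
Processing at 3 router(s): 3 × 2.6 ms = 7.8 ms.
End-to-end = 7.89 ms.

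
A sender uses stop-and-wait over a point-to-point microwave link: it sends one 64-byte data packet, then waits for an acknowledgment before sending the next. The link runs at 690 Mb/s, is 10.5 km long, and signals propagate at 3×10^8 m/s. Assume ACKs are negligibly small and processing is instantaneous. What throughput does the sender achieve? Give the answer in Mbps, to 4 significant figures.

t_tx = L/R = 512/690000000 = 7.42029e-07 s.
t_prop = 10500/300000000 = 3.5e-05 s; RTT = 7e-05 s.
Cycle = t_tx + RTT = 7.0742e-05 s.
Throughput = L / cycle = 512 / 7.0742e-05 = 7.238 Mbps.

7.238 Mbps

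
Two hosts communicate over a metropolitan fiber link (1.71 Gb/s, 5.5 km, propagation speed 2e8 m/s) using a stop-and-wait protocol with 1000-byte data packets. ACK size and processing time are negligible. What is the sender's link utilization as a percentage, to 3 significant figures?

7.84 %

t_tx = L/R = 8000/1710000000 = 4.67836e-06 s.
t_prop = 5500/200000000 = 2.75e-05 s; RTT = 5.5e-05 s.
Cycle = t_tx + RTT = 5.96784e-05 s.
Utilization = t_tx / cycle = 4.67836e-06/5.96784e-05 = 7.84 %.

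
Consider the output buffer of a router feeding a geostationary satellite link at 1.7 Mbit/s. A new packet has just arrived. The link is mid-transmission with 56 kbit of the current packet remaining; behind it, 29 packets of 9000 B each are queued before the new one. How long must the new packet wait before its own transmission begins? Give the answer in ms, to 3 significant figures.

1260 ms

Each queued packet: L/R = 72000/1700000 = 42.3529 ms.
29 queued → 1228.24 ms.
Plus remaining 56000 bits of current packet: 32.9412 ms.
Queuing delay = 1260 ms.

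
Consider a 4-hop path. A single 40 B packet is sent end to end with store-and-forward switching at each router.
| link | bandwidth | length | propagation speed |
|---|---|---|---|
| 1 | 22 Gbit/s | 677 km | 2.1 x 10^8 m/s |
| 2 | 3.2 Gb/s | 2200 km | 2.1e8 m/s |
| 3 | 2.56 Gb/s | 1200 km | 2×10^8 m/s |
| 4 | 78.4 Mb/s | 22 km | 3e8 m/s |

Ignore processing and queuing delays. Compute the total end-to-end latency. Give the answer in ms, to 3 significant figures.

19.8 ms

L = 40 × 8 = 320 bits.
Transmission delays (L/R per hop): 1.45455e-05, 0.0001, 0.000125, 0.00408163 ms; sum = 0.00432118 ms.
Propagation delays (d/s per hop): 3.22381, 10.4762, 6, 0.0733333 ms; sum = 19.7733 ms.
End-to-end = 19.8 ms.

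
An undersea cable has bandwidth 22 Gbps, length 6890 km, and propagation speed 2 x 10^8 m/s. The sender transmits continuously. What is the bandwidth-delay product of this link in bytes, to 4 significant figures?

94740000 bytes

Propagation delay = 6890000 / 200000000 = 0.03445 s.
BDP = R × t_prop = 22000000000 × 0.03445 = 757900000 bits.
In bytes: 757900000/8 = 94740000 bytes.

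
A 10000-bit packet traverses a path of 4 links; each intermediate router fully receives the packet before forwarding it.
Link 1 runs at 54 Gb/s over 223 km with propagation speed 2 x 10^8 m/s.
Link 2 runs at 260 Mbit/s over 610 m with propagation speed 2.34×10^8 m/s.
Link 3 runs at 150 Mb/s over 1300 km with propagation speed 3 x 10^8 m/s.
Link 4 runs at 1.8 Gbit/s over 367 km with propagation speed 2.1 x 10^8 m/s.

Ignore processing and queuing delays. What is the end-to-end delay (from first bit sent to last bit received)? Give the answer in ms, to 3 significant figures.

7.31 ms

Transmission delays (L/R per hop): 0.000185185, 0.0384615, 0.0666667, 0.00555556 ms; sum = 0.110869 ms.
Propagation delays (d/s per hop): 1.115, 0.00260684, 4.33333, 1.74762 ms; sum = 7.19856 ms.
End-to-end = 7.31 ms.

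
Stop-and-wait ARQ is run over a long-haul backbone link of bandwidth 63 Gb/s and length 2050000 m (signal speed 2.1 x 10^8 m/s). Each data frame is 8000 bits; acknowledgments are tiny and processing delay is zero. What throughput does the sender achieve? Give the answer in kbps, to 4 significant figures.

t_tx = L/R = 8000/63000000000 = 1.26984e-07 s.
t_prop = 2050000/210000000 = 0.0097619 s; RTT = 0.0195238 s.
Cycle = t_tx + RTT = 0.0195239 s.
Throughput = L / cycle = 8000 / 0.0195239 = 409.8 kbps.

409.8 kbps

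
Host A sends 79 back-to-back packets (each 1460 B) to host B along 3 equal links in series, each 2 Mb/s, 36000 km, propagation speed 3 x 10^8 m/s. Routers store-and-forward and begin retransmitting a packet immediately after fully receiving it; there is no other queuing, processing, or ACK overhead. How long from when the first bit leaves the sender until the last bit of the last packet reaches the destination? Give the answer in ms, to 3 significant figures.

833 ms

Per-hop transmission t_tx = L/R = 11680/2000000 = 5.84 ms.
Per-hop propagation t_prop = 36000000/300000000 = 120 ms.
Pipeline fill: first packet needs 3·t_tx to clear all hops; remaining 78 packets each add one t_tx.
Total = (3+79-1)·t_tx + 3·t_prop = 81·5.84 + 3·120 = 833 ms.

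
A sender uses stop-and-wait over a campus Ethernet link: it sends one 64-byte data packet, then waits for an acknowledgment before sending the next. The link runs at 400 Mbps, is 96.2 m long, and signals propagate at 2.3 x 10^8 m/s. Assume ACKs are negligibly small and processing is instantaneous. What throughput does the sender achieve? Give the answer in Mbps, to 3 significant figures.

t_tx = L/R = 512/400000000 = 1.28e-06 s.
t_prop = 96.2/2.3e+08 = 4.18261e-07 s; RTT = 8.36522e-07 s.
Cycle = t_tx + RTT = 2.11652e-06 s.
Throughput = L / cycle = 512 / 2.11652e-06 = 242 Mbps.

242 Mbps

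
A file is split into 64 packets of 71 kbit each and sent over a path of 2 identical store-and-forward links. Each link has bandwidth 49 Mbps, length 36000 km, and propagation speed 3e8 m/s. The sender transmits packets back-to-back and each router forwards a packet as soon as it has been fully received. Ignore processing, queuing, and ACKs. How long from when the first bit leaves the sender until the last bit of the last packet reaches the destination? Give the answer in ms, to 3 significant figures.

Per-hop transmission t_tx = L/R = 71000/49000000 = 1.44898 ms.
Per-hop propagation t_prop = 36000000/300000000 = 120 ms.
Pipeline fill: first packet needs 2·t_tx to clear all hops; remaining 63 packets each add one t_tx.
Total = (2+64-1)·t_tx + 2·t_prop = 65·1.44898 + 2·120 = 334 ms.

334 ms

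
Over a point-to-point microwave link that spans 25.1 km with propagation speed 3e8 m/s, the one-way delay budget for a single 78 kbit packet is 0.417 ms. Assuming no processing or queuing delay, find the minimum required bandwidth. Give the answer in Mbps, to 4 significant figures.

Propagation delay = 25100 / 300000000 = 0.0836667 ms.
Transmission budget = 0.417 − 0.0836667 = 0.333333 ms.
R ≥ L / t_tx = 78000 bits / 0.000333333 s = 234.0 Mbps.

234.0 Mbps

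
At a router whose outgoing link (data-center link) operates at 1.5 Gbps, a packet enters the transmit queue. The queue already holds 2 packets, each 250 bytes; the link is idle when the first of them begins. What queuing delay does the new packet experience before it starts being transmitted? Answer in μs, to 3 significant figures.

2.67 μs

Each queued packet: L/R = 2000/1500000000 = 1.33333 μs.
2 queued → 2.66667 μs.
Queuing delay = 2.67 μs.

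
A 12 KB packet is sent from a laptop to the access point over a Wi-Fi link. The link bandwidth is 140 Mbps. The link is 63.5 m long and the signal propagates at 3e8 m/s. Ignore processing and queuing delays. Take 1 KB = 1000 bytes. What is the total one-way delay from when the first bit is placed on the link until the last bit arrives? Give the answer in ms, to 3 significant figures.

0.686 ms

L = 96000 bits.
Transmission delay = L/R = 96000 / 140000000 = 0.685714 ms.
Propagation delay = d/s = 63.5 m / 300000000 m/s = 0.000211667 ms.
Total = 0.686 ms.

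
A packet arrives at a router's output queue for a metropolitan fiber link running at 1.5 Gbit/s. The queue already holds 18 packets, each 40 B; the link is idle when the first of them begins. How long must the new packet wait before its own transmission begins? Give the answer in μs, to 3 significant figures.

3.84 μs

Each queued packet: L/R = 320/1500000000 = 0.213333 μs.
18 queued → 3.84 μs.
Queuing delay = 3.84 μs.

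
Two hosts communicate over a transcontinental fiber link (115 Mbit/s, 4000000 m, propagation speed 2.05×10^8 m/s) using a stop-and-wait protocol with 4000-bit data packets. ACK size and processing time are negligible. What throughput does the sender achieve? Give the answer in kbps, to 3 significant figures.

102 kbps

t_tx = L/R = 4000/115000000 = 3.47826e-05 s.
t_prop = 4000000/2.05e+08 = 0.0195122 s; RTT = 0.0390244 s.
Cycle = t_tx + RTT = 0.0390592 s.
Throughput = L / cycle = 4000 / 0.0390592 = 102 kbps.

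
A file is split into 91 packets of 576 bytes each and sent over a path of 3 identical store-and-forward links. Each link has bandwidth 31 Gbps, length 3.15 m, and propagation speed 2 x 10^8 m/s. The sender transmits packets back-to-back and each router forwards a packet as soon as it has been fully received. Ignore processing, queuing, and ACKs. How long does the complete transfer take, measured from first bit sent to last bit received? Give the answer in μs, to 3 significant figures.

Per-hop transmission t_tx = L/R = 4608/31000000000 = 0.148645 μs.
Per-hop propagation t_prop = 3.15/200000000 = 0.01575 μs.
Pipeline fill: first packet needs 3·t_tx to clear all hops; remaining 90 packets each add one t_tx.
Total = (3+91-1)·t_tx + 3·t_prop = 93·0.148645 + 3·0.01575 = 13.9 μs.

13.9 μs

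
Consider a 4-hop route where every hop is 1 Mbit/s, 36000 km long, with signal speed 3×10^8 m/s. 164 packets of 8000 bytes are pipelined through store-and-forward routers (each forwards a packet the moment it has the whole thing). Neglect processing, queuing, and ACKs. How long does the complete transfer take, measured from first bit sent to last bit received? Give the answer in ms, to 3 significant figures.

11200 ms

Per-hop transmission t_tx = L/R = 64000/1000000 = 64 ms.
Per-hop propagation t_prop = 36000000/300000000 = 120 ms.
Pipeline fill: first packet needs 4·t_tx to clear all hops; remaining 163 packets each add one t_tx.
Total = (4+164-1)·t_tx + 4·t_prop = 167·64 + 4·120 = 11200 ms.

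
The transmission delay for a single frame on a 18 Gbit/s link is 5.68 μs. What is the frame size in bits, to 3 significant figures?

102000 bits

L = R × t_tx = 18000000000 b/s × 5.68e-06 s = 102240 bits.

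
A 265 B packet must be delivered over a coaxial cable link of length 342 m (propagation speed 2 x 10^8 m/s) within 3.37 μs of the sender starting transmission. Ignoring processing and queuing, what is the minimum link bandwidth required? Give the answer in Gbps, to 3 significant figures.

L = 2120 bits.
Propagation delay = 342 / 200000000 = 1.71 μs.
Transmission budget = 3.37 − 1.71 = 1.66 μs.
R ≥ L / t_tx = 2120 bits / 1.66e-06 s = 1.28 Gbps.

1.28 Gbps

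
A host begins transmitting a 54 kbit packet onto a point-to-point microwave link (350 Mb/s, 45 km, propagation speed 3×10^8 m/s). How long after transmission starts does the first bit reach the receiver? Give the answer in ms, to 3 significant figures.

0.150 ms

First bit experiences only propagation delay: d/s = 45000/300000000 = 0.150 ms.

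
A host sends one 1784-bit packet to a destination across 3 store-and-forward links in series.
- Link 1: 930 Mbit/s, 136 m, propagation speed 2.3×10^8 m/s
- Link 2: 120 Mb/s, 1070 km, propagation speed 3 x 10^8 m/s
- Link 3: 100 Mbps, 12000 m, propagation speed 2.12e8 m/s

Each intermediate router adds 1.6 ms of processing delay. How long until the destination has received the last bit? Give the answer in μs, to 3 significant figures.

Transmission delays (L/R per hop): 1.91828, 14.8667, 17.84 μs; sum = 34.6249 μs.
Propagation delays (d/s per hop): 0.591304, 3566.67, 56.6038 μs; sum = 3623.86 μs.
Processing at 2 router(s): 2 × 1.6 ms = 3200 μs.
End-to-end = 6860 μs.

6860 μs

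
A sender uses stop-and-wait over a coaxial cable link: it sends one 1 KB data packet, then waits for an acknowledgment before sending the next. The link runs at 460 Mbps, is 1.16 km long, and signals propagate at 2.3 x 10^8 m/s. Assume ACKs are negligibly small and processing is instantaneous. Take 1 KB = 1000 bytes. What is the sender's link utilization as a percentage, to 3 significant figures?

t_tx = L/R = 8000/460000000 = 1.73913e-05 s.
t_prop = 1160/2.3e+08 = 5.04348e-06 s; RTT = 1.0087e-05 s.
Cycle = t_tx + RTT = 2.74783e-05 s.
Utilization = t_tx / cycle = 1.73913e-05/2.74783e-05 = 63.3 %.

63.3 %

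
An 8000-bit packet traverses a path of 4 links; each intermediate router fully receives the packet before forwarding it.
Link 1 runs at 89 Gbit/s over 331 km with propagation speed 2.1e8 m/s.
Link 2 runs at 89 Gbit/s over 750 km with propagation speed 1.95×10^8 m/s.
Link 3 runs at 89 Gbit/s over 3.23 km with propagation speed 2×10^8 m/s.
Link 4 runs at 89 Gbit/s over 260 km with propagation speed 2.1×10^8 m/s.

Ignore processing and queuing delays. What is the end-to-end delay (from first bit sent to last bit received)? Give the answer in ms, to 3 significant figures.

6.68 ms

Transmission delay per hop = L/R = 8000/89000000000 = 8.98876e-05 ms; 4 hops → 0.000359551 ms.
Propagation delays (d/s per hop): 1.57619, 3.84615, 0.01615, 1.2381 ms; sum = 6.67659 ms.
End-to-end = 6.68 ms.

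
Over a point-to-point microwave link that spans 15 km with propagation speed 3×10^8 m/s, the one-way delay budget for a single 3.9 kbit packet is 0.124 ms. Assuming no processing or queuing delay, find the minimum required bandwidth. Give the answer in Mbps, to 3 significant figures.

52.7 Mbps

Propagation delay = 15000 / 300000000 = 0.05 ms.
Transmission budget = 0.124 − 0.05 = 0.074 ms.
R ≥ L / t_tx = 3900 bits / 7.4e-05 s = 52.7 Mbps.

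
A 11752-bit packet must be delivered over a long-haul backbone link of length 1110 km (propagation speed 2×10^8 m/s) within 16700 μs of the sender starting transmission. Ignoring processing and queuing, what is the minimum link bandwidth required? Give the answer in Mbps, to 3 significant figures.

1.05 Mbps

Propagation delay = 1110000 / 200000000 = 5550 μs.
Transmission budget = 16700 − 5550 = 11150 μs.
R ≥ L / t_tx = 11752 bits / 0.01115 s = 1.05 Mbps.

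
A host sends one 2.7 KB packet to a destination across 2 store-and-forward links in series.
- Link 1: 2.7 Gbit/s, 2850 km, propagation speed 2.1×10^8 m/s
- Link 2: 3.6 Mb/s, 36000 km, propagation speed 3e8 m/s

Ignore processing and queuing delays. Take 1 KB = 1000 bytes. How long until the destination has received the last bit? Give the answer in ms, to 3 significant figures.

140 ms

L = 21600 bits.
Transmission delays (L/R per hop): 0.008, 6 ms; sum = 6.008 ms.
Propagation delays (d/s per hop): 13.5714, 120 ms; sum = 133.571 ms.
End-to-end = 140 ms.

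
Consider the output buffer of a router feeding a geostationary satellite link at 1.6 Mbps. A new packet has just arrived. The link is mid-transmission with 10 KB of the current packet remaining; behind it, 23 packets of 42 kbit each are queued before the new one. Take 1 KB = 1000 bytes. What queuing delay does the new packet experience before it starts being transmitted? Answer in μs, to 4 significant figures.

653800 μs

Each queued packet: L/R = 42000/1600000 = 26250 μs.
23 queued → 603750 μs.
Plus remaining 80000 bits of current packet: 50000 μs.
Queuing delay = 653800 μs.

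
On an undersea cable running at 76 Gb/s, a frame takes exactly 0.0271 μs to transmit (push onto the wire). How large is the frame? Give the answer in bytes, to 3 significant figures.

L = R × t_tx = 76000000000 b/s × 2.71e-08 s = 2059.6 bits.
In bytes: 2059.6 / 8 = 257 bytes.

257 bytes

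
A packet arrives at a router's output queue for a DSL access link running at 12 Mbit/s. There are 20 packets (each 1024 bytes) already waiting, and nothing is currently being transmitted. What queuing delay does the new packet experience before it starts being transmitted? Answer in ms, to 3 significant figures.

13.7 ms

Each queued packet: L/R = 8192/12000000 = 0.682667 ms.
20 queued → 13.6533 ms.
Queuing delay = 13.7 ms.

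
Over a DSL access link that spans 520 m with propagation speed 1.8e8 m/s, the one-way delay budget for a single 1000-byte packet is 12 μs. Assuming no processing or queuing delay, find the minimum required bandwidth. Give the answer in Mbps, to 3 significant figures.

L = 8000 bits.
Propagation delay = 520 / 180000000 = 2.88889 μs.
Transmission budget = 12 − 2.88889 = 9.11111 μs.
R ≥ L / t_tx = 8000 bits / 9.11111e-06 s = 878 Mbps.

878 Mbps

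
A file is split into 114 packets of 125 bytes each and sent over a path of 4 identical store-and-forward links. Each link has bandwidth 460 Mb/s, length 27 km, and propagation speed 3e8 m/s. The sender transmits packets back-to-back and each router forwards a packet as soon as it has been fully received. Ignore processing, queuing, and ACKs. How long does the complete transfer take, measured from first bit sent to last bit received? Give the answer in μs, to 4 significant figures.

Per-hop transmission t_tx = L/R = 1000/460000000 = 2.17391 μs.
Per-hop propagation t_prop = 27000/300000000 = 90 μs.
Pipeline fill: first packet needs 4·t_tx to clear all hops; remaining 113 packets each add one t_tx.
Total = (4+114-1)·t_tx + 4·t_prop = 117·2.17391 + 4·90 = 614.3 μs.

614.3 μs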